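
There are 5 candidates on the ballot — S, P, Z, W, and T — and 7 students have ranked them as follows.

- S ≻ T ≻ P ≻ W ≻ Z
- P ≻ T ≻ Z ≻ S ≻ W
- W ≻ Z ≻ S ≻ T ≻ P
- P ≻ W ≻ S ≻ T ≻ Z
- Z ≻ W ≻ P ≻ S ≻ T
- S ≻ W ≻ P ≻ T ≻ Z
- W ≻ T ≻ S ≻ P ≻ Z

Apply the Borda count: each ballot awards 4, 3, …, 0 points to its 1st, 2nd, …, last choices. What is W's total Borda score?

18

Borda scores:
  S: 4 + 1 + 2 + 2 + 1 + 4 + 2 = 16
  P: 2 + 4 + 0 + 4 + 2 + 2 + 1 = 15
  Z: 0 + 2 + 3 + 0 + 4 + 0 + 0 = 9
  W: 1 + 0 + 4 + 3 + 3 + 3 + 4 = 18
  T: 3 + 3 + 1 + 1 + 0 + 1 + 3 = 12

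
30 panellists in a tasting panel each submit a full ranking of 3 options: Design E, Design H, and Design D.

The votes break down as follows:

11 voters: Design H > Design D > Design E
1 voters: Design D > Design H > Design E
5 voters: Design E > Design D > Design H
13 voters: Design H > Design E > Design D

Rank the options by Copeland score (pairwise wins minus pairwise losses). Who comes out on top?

Design H

Pairwise results:
  Design E vs Design H: Design H wins 25–5.
  Design E vs Design D: Design E wins 18–12.
  Design H vs Design D: Design H wins 24–6.
Copeland scores (wins − losses):
  Design E: 1 − 1 = 0
  Design H: 2 − 0 = 2
  Design D: 0 − 2 = -2
Design H has the best Copeland score.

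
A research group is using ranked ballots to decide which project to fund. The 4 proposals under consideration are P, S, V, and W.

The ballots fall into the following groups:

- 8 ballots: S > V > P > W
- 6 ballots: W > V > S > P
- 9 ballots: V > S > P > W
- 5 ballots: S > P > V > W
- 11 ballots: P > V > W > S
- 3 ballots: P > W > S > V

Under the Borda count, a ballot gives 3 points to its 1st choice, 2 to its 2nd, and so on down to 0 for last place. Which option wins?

Borda scores:
  P: 8·1 + 6·0 + 9·1 + 5·2 + 11·3 + 3·3 = 69
  S: 8·3 + 6·1 + 9·2 + 5·3 + 11·0 + 3·1 = 66
  V: 8·2 + 6·2 + 9·3 + 5·1 + 11·2 + 3·0 = 82
  W: 8·0 + 6·3 + 9·0 + 5·0 + 11·1 + 3·2 = 35
V has the highest total.

V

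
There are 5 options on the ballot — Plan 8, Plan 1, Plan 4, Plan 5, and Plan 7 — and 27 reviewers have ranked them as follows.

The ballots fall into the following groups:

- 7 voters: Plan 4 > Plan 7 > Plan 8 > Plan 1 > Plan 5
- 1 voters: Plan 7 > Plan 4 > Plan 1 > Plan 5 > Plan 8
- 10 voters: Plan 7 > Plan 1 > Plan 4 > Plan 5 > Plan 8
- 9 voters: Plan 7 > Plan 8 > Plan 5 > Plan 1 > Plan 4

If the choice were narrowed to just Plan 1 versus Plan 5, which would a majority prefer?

Ballots ranking Plan 1 above Plan 5: 7+1+10 = 18.
Ballots ranking Plan 5 above Plan 1: 9.
Plan 1 wins the head-to-head, 18–9.

Plan 1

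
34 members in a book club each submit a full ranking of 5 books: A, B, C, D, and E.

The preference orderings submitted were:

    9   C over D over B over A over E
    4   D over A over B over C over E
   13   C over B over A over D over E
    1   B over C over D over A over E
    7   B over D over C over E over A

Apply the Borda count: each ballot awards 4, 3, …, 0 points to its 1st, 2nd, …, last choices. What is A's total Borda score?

Borda scores:
  A: 9·1 + 4·3 + 13·2 + 1 + 7·0 = 48
  B: 9·2 + 4·2 + 13·3 + 4 + 7·4 = 97
  C: 9·4 + 4·1 + 13·4 + 3 + 7·2 = 109
  D: 9·3 + 4·4 + 13·1 + 2 + 7·3 = 79
  E: 9·0 + 4·0 + 13·0 + 0 + 7·1 = 7

48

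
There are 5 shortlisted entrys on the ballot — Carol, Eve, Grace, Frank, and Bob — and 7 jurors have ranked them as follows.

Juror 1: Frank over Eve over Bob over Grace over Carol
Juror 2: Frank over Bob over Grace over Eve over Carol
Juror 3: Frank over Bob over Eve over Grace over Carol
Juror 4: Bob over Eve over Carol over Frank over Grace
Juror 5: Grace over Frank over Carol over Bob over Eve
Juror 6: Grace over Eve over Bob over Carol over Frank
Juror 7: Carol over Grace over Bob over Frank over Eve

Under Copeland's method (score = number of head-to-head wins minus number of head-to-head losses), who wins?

Frank

Pairwise results:
  Carol vs Eve: Eve wins 5–2.
  Carol vs Grace: Grace wins 5–2.
  Carol vs Frank: Frank wins 4–3.
  Carol vs Bob: Bob wins 5–2.
  Eve vs Grace: Grace wins 4–3.
  Eve vs Frank: Frank wins 5–2.
  Eve vs Bob: Bob wins 5–2.
  Grace vs Frank: Frank wins 4–3.
  Grace vs Bob: Bob wins 4–3.
  Frank vs Bob: Frank wins 4–3.
Copeland scores (wins − losses):
  Carol: 0 − 4 = -4
  Eve: 1 − 3 = -2
  Grace: 2 − 2 = 0
  Frank: 4 − 0 = 4
  Bob: 3 − 1 = 2
Frank has the best Copeland score.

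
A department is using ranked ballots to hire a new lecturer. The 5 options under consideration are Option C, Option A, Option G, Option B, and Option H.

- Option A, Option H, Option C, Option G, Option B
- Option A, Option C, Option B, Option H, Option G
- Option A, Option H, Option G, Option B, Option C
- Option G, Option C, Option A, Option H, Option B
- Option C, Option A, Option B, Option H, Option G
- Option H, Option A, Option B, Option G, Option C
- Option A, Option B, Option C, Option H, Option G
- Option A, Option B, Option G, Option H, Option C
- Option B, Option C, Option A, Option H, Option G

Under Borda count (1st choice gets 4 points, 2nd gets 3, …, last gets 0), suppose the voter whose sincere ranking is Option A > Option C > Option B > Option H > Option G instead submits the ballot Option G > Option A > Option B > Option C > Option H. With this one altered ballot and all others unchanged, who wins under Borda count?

Option A

Borda totals with the altered ballot: Option C 15, Option A 29, Option G 14, Option B 17, Option H 15.
The winner is unchanged: still Option A.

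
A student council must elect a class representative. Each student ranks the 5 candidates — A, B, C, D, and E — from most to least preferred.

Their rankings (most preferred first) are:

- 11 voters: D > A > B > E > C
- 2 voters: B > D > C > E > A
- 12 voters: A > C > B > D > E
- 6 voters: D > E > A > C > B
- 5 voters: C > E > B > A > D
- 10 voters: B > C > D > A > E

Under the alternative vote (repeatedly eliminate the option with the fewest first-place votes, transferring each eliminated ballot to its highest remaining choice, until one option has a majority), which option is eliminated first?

Round 1: D 17, A 12, B 12, C 5, E 0. E has the fewest and is eliminated.
Round 2: D 17, A 12, B 12, C 5. C has the fewest and is eliminated.
Round 3: B 17, D 17, A 12. A has the fewest and is eliminated.
Round 4: B 29, D 17. B has a majority.

E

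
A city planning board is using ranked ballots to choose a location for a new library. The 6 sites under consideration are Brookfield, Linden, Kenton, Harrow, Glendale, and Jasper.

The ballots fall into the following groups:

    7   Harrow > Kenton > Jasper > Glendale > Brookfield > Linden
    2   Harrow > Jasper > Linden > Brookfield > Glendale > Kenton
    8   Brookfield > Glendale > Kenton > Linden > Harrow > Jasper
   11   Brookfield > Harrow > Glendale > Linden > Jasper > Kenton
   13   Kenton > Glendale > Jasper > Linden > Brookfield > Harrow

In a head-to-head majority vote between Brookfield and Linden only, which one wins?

Ballots ranking Brookfield above Linden: 7+8+11 = 26.
Ballots ranking Linden above Brookfield: 2+13 = 15.
Brookfield wins the head-to-head, 26–15.

Brookfield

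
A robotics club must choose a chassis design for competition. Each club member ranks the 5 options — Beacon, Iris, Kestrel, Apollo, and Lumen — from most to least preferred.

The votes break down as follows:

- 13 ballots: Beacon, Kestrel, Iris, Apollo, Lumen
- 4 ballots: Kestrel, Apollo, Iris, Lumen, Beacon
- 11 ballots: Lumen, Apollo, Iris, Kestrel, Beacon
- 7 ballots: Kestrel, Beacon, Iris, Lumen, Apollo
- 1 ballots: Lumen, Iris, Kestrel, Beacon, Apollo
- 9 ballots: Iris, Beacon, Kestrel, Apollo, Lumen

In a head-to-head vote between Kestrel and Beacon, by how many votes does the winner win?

1

Ballots ranking Kestrel above Beacon: 4+11+7+1 = 23.
Ballots ranking Beacon above Kestrel: 13+9 = 22.
Kestrel wins 23–22, a margin of 1.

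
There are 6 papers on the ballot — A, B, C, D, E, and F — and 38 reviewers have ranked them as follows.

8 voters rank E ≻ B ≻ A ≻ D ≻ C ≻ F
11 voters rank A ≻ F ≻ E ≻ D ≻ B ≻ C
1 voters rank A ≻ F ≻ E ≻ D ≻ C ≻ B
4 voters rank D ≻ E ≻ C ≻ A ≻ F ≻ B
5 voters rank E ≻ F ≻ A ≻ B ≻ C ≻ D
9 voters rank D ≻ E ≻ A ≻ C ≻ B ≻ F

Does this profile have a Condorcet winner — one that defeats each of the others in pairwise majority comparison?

Yes

Head-to-head results (38 voters total):
A vs B: A wins 30–8.
A vs C: A wins 34–4.
A vs D: A wins 25–13.
A vs E: E wins 26–12.
A vs F: A wins 33–5.
B vs C: B wins 24–14.
B vs D: D wins 25–13.
B vs E: E wins 38–0.
B vs F: F wins 21–17.
C vs D: D wins 33–5.
C vs E: E wins 38–0.
C vs F: C wins 21–17.
D vs E: E wins 25–13.
D vs F: D wins 21–17.
E vs F: E wins 26–12.
E beats each rival — A (26–12), B (38–0), C (38–0), D (25–13), F (26–12) — so E is the Condorcet winner.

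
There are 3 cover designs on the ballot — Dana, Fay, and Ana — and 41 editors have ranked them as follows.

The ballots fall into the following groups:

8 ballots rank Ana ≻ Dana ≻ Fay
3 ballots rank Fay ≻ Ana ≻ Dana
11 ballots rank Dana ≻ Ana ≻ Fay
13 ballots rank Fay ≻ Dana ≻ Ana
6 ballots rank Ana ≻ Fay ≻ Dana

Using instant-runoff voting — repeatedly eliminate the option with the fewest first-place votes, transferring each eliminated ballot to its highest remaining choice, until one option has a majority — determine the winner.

Ana

Round 1: Fay 16, Ana 14, Dana 11. Dana has the fewest and is eliminated.
Round 2: Ana 25, Fay 16. Ana has a majority.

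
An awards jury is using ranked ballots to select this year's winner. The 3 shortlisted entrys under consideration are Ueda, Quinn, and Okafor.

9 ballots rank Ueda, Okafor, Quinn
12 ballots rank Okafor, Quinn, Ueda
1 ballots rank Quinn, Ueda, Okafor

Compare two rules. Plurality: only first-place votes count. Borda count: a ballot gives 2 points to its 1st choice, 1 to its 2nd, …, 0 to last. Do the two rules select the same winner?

Plurality first-place counts: Ueda 9, Quinn 1, Okafor 12 → Okafor.
Borda totals: Ueda 19, Quinn 14, Okafor 33 → Okafor.
The two rules agree on Okafor.

Yes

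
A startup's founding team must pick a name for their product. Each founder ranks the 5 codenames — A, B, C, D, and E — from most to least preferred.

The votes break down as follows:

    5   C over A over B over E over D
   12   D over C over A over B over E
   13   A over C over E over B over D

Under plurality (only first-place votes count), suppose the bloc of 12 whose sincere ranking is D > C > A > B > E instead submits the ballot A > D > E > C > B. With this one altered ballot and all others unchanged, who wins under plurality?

First-place totals with the altered ballot: A 25, B 0, C 5, D 0, E 0.
The winner is unchanged: still A.

A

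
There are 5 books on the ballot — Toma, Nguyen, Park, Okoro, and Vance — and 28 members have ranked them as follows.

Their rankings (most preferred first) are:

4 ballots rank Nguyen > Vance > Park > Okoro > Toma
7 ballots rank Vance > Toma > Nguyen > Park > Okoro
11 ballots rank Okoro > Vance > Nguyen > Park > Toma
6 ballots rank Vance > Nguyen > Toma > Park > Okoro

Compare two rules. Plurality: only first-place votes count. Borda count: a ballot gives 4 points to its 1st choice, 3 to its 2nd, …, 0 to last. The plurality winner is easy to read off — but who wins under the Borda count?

Plurality first-place counts: Toma 0, Nguyen 4, Park 0, Okoro 11, Vance 13 → Vance.
Borda totals: Toma 33, Nguyen 70, Park 32, Okoro 48, Vance 97 → Vance.

Vance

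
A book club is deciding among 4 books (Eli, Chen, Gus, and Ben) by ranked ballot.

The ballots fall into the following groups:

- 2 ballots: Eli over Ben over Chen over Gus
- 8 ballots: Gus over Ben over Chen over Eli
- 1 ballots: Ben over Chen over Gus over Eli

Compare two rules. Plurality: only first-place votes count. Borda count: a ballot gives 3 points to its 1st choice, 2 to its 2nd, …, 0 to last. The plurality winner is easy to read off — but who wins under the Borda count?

Plurality first-place counts: Eli 2, Chen 0, Gus 8, Ben 1 → Gus.
Borda totals: Eli 6, Chen 12, Gus 25, Ben 23 → Gus.

Gus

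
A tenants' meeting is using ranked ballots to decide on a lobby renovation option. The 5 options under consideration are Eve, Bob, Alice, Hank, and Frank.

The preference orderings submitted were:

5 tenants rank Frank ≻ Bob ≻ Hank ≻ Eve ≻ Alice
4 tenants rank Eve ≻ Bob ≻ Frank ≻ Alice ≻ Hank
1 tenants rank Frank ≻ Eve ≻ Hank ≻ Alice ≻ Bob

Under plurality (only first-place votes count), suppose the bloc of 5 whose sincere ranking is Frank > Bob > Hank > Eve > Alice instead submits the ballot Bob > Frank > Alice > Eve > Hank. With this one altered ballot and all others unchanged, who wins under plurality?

First-place totals with the altered ballot: Eve 4, Bob 5, Alice 0, Hank 0, Frank 1.
The switch changes the winner from Frank to Bob.

Bob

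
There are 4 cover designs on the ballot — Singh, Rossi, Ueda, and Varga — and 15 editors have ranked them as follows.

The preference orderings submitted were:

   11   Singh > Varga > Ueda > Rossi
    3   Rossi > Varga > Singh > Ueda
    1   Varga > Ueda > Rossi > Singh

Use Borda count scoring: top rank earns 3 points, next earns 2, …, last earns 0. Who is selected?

Borda scores:
  Singh: 11·3 + 3·1 + 0 = 36
  Rossi: 11·0 + 3·3 + 1 = 10
  Ueda: 11·1 + 3·0 + 2 = 13
  Varga: 11·2 + 3·2 + 3 = 31
Singh has the highest total.

Singh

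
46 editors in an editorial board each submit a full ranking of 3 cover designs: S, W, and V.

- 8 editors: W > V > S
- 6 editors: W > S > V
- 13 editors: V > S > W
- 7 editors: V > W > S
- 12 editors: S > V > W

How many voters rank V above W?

Ballots ranking V above W: 13+7+12 = 32.
Ballots ranking W above V: 8+6 = 14.
So 32 of 46 voters prefer V to W.

32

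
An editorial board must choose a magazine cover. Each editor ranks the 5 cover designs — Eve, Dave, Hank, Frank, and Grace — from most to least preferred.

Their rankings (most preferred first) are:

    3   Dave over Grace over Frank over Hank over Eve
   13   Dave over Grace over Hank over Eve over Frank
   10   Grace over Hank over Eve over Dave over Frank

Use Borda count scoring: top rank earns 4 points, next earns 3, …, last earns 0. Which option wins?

Grace

Borda scores:
  Eve: 3·0 + 13·1 + 10·2 = 33
  Dave: 3·4 + 13·4 + 10·1 = 74
  Hank: 3·1 + 13·2 + 10·3 = 59
  Frank: 3·2 + 13·0 + 10·0 = 6
  Grace: 3·3 + 13·3 + 10·4 = 88
Grace has the highest total.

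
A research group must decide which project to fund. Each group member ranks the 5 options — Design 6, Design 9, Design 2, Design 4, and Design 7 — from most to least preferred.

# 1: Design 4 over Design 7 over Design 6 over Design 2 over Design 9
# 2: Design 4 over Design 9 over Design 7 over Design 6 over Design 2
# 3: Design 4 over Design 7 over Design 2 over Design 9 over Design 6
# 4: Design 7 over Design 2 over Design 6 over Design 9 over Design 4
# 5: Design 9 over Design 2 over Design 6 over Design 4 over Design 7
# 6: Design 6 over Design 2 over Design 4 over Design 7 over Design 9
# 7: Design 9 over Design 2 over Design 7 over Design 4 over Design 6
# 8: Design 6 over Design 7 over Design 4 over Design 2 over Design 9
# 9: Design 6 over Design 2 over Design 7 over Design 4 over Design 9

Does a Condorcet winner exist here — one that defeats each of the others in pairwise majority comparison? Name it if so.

Head-to-head results (9 voters total):
Design 6 vs Design 9: Design 6 wins 5–4.
Design 6 vs Design 2: Design 6 wins 5–4.
Design 6 vs Design 4: Design 6 wins 5–4.
Design 6 vs Design 7: Design 7 wins 5–4.
Design 9 vs Design 2: Design 2 wins 6–3.
Design 9 vs Design 4: Design 4 wins 6–3.
Design 9 vs Design 7: Design 7 wins 6–3.
Design 2 vs Design 4: Design 2 wins 5–4.
Design 2 vs Design 7: Design 7 wins 5–4.
Design 4 vs Design 7: Design 4 wins 5–4.
No candidate beats all others: Design 6 beats Design 4 beats Design 7 beats Design 6, a majority cycle.

None — there is no Condorcet winner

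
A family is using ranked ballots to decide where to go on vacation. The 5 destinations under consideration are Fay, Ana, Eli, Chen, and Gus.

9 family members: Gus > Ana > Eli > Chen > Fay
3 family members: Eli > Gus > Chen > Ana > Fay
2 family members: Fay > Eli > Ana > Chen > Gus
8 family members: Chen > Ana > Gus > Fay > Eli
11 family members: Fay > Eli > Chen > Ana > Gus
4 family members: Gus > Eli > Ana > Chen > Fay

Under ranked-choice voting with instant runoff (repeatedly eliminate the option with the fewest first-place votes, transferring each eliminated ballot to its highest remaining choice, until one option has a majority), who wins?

Gus

Round 1: Fay 13, Gus 13, Chen 8, Eli 3, Ana 0. Ana has the fewest and is eliminated.
Round 2: Fay 13, Gus 13, Chen 8, Eli 3. Eli has the fewest and is eliminated.
Round 3: Gus 16, Fay 13, Chen 8. Chen has the fewest and is eliminated.
Round 4: Gus 24, Fay 13. Gus has a majority.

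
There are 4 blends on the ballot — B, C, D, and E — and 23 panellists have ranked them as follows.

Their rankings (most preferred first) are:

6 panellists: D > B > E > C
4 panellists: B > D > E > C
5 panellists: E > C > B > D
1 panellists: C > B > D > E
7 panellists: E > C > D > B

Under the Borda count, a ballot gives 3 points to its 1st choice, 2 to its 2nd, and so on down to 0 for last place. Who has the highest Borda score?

Borda scores:
  B: 6·2 + 4·3 + 5·1 + 2 + 7·0 = 31
  C: 6·0 + 4·0 + 5·2 + 3 + 7·2 = 27
  D: 6·3 + 4·2 + 5·0 + 1 + 7·1 = 34
  E: 6·1 + 4·1 + 5·3 + 0 + 7·3 = 46
E has the highest total.

E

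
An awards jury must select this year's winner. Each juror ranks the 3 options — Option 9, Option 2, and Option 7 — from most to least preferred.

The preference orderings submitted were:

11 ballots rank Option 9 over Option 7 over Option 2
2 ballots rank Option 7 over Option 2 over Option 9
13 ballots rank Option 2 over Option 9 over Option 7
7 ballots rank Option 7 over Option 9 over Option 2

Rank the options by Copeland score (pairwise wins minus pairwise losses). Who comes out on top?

Pairwise results:
  Option 9 vs Option 2: Option 9 wins 18–15.
  Option 9 vs Option 7: Option 9 wins 24–9.
  Option 2 vs Option 7: Option 7 wins 20–13.
Copeland scores (wins − losses):
  Option 9: 2 − 0 = 2
  Option 2: 0 − 2 = -2
  Option 7: 1 − 1 = 0
Option 9 has the best Copeland score.

Option 9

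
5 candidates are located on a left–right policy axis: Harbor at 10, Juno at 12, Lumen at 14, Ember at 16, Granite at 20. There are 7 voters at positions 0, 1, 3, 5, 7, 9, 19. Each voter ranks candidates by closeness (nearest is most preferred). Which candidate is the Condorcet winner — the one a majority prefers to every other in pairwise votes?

With single-peaked preferences on a line, the Condorcet winner is the candidate closest to the median voter.
The median voter (position 5) is closest to Harbor at 10.
Check: Harbor vs Juno — voters closer to Harbor: 6 of 7.

Harbor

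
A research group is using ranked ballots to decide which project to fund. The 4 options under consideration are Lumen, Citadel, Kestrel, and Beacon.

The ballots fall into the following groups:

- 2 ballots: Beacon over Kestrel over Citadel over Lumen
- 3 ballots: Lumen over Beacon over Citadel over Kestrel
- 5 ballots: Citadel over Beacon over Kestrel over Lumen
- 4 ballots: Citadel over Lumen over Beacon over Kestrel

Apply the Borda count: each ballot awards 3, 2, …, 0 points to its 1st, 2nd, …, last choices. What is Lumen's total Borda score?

Borda scores:
  Lumen: 2·0 + 3·3 + 5·0 + 4·2 = 17
  Citadel: 2·1 + 3·1 + 5·3 + 4·3 = 32
  Kestrel: 2·2 + 3·0 + 5·1 + 4·0 = 9
  Beacon: 2·3 + 3·2 + 5·2 + 4·1 = 26

17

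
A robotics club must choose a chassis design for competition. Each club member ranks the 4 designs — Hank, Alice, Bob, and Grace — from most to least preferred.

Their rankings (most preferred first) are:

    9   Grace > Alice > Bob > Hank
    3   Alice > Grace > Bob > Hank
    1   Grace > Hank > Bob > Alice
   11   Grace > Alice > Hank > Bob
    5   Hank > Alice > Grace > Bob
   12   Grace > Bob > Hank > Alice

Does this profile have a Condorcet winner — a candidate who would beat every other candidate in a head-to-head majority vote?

Yes

Head-to-head results (41 voters total):
Hank vs Alice: Alice wins 23–18.
Hank vs Bob: Bob wins 24–17.
Hank vs Grace: Grace wins 36–5.
Alice vs Bob: Alice wins 28–13.
Alice vs Grace: Grace wins 33–8.
Bob vs Grace: Grace wins 41–0.
Grace beats each rival — Hank (36–5), Alice (33–8), Bob (41–0) — so Grace is the Condorcet winner.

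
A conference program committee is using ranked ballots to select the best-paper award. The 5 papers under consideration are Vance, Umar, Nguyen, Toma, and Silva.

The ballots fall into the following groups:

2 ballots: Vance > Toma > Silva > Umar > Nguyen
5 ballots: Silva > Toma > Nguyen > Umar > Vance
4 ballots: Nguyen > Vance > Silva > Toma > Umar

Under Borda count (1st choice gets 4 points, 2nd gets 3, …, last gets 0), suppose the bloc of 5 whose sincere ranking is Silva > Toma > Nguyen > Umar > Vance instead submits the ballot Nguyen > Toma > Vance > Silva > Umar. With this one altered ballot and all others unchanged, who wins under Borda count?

Nguyen

Borda totals with the altered ballot: Vance 30, Umar 2, Nguyen 36, Toma 25, Silva 17.
The switch changes the winner from Silva to Nguyen.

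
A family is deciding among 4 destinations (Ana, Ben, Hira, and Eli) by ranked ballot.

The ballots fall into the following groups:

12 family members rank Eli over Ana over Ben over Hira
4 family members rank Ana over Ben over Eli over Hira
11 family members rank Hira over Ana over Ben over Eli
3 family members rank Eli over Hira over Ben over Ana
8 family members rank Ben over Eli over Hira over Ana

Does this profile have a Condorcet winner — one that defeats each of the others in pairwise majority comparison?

No

Head-to-head results (38 voters total):
Ana vs Ben: Ana wins 27–11.
Ana vs Hira: Hira wins 22–16.
Ana vs Eli: Eli wins 23–15.
Ben vs Hira: Ben wins 24–14.
Ben vs Eli: Ben wins 23–15.
Hira vs Eli: Eli wins 27–11.
No candidate beats all others: Ana beats Ben beats Hira beats Ana, a majority cycle.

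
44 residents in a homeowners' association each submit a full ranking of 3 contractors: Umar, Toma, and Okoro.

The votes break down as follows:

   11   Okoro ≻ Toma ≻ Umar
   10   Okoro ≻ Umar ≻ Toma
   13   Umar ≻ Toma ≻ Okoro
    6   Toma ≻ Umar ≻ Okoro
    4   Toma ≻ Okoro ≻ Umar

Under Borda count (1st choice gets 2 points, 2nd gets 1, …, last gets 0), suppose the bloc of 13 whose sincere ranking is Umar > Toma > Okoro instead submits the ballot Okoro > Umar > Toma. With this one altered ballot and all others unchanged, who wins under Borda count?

Okoro

Borda totals with the altered ballot: Umar 29, Toma 31, Okoro 72.
The winner is unchanged: still Okoro.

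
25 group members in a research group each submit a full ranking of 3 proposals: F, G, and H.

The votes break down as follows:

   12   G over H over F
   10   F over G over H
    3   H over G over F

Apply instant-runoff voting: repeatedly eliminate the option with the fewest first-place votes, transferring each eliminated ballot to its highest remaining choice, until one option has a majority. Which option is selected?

G

Round 1: G 12, F 10, H 3. H has the fewest and is eliminated.
Round 2: G 15, F 10. G has a majority.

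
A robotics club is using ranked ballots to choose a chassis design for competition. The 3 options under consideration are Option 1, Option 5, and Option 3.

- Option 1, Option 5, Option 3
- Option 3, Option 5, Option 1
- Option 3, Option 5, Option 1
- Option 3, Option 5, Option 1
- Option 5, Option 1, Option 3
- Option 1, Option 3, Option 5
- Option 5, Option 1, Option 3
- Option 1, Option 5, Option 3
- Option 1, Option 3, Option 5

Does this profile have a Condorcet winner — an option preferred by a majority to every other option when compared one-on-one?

Head-to-head results (9 voters total):
Option 1 vs Option 5: Option 5 wins 5–4.
Option 1 vs Option 3: Option 1 wins 6–3.
Option 5 vs Option 3: Option 3 wins 5–4.
No candidate beats all others: Option 1 beats Option 3 beats Option 5 beats Option 1, a majority cycle.

No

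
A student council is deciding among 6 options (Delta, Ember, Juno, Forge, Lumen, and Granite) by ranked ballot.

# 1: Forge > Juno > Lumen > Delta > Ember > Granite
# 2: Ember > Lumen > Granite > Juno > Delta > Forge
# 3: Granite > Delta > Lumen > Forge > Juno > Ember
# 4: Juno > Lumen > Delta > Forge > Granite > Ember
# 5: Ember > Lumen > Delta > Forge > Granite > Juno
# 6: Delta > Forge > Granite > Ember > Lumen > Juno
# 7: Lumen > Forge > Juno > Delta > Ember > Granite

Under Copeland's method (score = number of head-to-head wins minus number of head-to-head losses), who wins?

Lumen

Pairwise results:
  Delta vs Ember: Delta wins 5–2.
  Delta vs Juno: Juno wins 4–3.
  Delta vs Forge: Delta wins 5–2.
  Delta vs Lumen: Lumen wins 5–2.
  Delta vs Granite: Delta wins 5–2.
  Ember vs Juno: Juno wins 4–3.
  Ember vs Forge: Forge wins 5–2.
  Ember vs Lumen: Lumen wins 4–3.
  Ember vs Granite: Ember wins 4–3.
  Juno vs Forge: Forge wins 5–2.
  Juno vs Lumen: Lumen wins 5–2.
  Juno vs Granite: Granite wins 4–3.
  Forge vs Lumen: Lumen wins 5–2.
  Forge vs Granite: Forge wins 5–2.
  Lumen vs Granite: Lumen wins 5–2.
Copeland scores (wins − losses):
  Delta: 3 − 2 = 1
  Ember: 1 − 4 = -3
  Juno: 2 − 3 = -1
  Forge: 3 − 2 = 1
  Lumen: 5 − 0 = 5
  Granite: 1 − 4 = -3
Lumen has the best Copeland score.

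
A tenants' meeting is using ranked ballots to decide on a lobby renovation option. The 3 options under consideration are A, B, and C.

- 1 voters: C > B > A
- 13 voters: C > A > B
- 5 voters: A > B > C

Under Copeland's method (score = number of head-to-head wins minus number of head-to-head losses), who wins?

C

Pairwise results:
  A vs B: A wins 18–1.
  A vs C: C wins 14–5.
  B vs C: C wins 14–5.
Copeland scores (wins − losses):
  A: 1 − 1 = 0
  B: 0 − 2 = -2
  C: 2 − 0 = 2
C has the best Copeland score.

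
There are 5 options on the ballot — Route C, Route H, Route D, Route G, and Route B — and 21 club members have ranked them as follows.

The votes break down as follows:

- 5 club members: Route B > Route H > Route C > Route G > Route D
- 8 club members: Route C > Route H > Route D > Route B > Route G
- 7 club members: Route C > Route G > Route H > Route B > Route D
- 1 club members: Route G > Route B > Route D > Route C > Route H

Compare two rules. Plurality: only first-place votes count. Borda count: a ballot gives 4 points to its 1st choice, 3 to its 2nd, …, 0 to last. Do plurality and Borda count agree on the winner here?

Yes

Plurality first-place counts: Route C 15, Route H 0, Route D 0, Route G 1, Route B 5 → Route C.
Borda totals: Route C 71, Route H 53, Route D 18, Route G 30, Route B 38 → Route C.
The two rules agree on Route C.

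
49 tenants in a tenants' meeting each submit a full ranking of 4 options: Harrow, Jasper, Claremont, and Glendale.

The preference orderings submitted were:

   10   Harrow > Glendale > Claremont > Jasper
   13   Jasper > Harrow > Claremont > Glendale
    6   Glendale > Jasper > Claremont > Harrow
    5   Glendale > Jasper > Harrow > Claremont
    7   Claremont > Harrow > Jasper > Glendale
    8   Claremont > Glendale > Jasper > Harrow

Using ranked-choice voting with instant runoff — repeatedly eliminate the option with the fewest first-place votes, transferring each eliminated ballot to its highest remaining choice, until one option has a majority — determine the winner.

Round 1: Claremont 15, Jasper 13, Glendale 11, Harrow 10. Harrow has the fewest and is eliminated.
Round 2: Glendale 21, Claremont 15, Jasper 13. Jasper has the fewest and is eliminated.
Round 3: Claremont 28, Glendale 21. Claremont has a majority.

Claremont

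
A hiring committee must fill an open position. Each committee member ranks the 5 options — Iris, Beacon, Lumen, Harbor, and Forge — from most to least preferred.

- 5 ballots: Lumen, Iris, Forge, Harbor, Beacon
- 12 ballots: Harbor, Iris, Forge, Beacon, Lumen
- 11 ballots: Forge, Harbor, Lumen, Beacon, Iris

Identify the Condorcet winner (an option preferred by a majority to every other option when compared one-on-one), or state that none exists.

Head-to-head results (28 voters total):
Iris vs Beacon: Iris wins 17–11.
Iris vs Lumen: Lumen wins 16–12.
Iris vs Harbor: Harbor wins 23–5.
Iris vs Forge: Iris wins 17–11.
Beacon vs Lumen: Lumen wins 16–12.
Beacon vs Harbor: Harbor wins 28–0.
Beacon vs Forge: Forge wins 28–0.
Lumen vs Harbor: Harbor wins 23–5.
Lumen vs Forge: Forge wins 23–5.
Harbor vs Forge: Forge wins 16–12.
No candidate beats all others: Iris beats Forge beats Lumen beats Iris, a majority cycle.

There is no Condorcet winner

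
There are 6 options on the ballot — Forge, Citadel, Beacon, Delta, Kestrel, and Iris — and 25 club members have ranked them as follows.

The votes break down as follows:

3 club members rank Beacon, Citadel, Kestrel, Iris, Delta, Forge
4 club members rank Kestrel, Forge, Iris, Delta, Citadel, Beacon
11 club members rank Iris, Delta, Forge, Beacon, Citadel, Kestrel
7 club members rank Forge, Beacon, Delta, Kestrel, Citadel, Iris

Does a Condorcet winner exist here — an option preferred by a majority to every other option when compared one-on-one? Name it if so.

Head-to-head results (25 voters total):
Forge vs Citadel: Forge wins 22–3.
Forge vs Beacon: Forge wins 22–3.
Forge vs Delta: Delta wins 14–11.
Forge vs Kestrel: Forge wins 18–7.
Forge vs Iris: Iris wins 14–11.
Citadel vs Beacon: Beacon wins 21–4.
Citadel vs Delta: Delta wins 22–3.
Citadel vs Kestrel: Citadel wins 14–11.
Citadel vs Iris: Iris wins 15–10.
Beacon vs Delta: Delta wins 15–10.
Beacon vs Kestrel: Beacon wins 21–4.
Beacon vs Iris: Iris wins 15–10.
Delta vs Kestrel: Delta wins 18–7.
Delta vs Iris: Iris wins 18–7.
Kestrel vs Iris: Kestrel wins 14–11.
No candidate beats all others: Forge beats Kestrel beats Iris beats Forge, a majority cycle.

No Condorcet winner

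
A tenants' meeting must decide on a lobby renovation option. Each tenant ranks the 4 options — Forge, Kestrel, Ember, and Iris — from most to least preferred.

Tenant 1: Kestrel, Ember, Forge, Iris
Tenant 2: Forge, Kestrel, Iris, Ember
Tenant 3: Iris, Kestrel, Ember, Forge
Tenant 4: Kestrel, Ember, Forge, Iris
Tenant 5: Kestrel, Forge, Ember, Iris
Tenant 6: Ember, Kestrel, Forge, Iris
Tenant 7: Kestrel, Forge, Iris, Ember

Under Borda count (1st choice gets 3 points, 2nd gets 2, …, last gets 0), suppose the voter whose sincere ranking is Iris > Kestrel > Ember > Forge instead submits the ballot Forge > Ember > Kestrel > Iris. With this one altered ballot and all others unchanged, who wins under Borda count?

Borda totals with the altered ballot: Forge 13, Kestrel 17, Ember 10, Iris 2.
The winner is unchanged: still Kestrel.

Kestrel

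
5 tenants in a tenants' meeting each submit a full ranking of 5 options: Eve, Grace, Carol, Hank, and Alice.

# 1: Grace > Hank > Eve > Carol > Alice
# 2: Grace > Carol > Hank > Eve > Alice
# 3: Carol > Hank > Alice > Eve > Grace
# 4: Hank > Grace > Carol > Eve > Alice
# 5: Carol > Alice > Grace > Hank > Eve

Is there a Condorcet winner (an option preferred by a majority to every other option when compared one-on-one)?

Head-to-head results (5 voters total):
Eve vs Grace: Grace wins 4–1.
Eve vs Carol: Carol wins 4–1.
Eve vs Hank: Hank wins 5–0.
Eve vs Alice: Eve wins 3–2.
Grace vs Carol: Grace wins 3–2.
Grace vs Hank: Grace wins 3–2.
Grace vs Alice: Grace wins 3–2.
Carol vs Hank: Carol wins 3–2.
Carol vs Alice: Carol wins 5–0.
Hank vs Alice: Hank wins 4–1.
Grace beats each rival — Eve (4–1), Carol (3–2), Hank (3–2), Alice (3–2) — so Grace is the Condorcet winner.

Yes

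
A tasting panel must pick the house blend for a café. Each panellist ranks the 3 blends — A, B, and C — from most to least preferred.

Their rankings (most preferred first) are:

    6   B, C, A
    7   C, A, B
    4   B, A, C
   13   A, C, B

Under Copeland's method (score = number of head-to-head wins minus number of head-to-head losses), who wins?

Pairwise results:
  A vs B: A wins 20–10.
  A vs C: A wins 17–13.
  B vs C: C wins 20–10.
Copeland scores (wins − losses):
  A: 2 − 0 = 2
  B: 0 − 2 = -2
  C: 1 − 1 = 0
A has the best Copeland score.

A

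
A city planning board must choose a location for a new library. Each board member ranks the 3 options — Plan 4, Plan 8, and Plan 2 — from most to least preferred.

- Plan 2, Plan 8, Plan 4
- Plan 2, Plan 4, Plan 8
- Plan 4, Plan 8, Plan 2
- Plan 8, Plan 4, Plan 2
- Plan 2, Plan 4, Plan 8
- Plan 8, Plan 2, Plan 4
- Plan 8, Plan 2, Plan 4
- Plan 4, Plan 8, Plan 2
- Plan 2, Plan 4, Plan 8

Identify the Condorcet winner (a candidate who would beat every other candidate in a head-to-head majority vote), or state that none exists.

Head-to-head results (9 voters total):
Plan 4 vs Plan 8: Plan 4 wins 5–4.
Plan 4 vs Plan 2: Plan 2 wins 6–3.
Plan 8 vs Plan 2: Plan 8 wins 5–4.
No candidate beats all others: Plan 4 beats Plan 8 beats Plan 2 beats Plan 4, a majority cycle.

There is no Condorcet winner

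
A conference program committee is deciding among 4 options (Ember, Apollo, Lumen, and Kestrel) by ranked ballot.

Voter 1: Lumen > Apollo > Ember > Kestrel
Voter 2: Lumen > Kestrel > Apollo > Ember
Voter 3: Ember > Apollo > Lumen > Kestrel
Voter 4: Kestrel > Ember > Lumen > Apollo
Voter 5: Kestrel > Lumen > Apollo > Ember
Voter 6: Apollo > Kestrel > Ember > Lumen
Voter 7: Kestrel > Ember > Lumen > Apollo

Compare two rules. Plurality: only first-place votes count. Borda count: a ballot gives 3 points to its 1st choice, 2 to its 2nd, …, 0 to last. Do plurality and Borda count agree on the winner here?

Plurality first-place counts: Ember 1, Apollo 1, Lumen 2, Kestrel 3 → Kestrel.
Borda totals: Ember 9, Apollo 9, Lumen 11, Kestrel 13 → Kestrel.
The two rules agree on Kestrel.

Yes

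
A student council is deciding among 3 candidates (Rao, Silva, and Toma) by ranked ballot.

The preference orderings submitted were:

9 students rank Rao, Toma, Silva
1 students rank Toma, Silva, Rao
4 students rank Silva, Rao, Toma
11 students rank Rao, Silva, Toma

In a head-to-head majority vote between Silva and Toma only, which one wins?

Silva

Ballots ranking Silva above Toma: 4+11 = 15.
Ballots ranking Toma above Silva: 9+1 = 10.
Silva wins the head-to-head, 15–10.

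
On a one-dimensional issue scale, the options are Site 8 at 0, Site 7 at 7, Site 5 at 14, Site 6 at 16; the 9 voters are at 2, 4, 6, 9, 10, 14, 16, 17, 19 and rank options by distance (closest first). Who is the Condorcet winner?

Site 7

With single-peaked preferences on a line, the Condorcet winner is the candidate closest to the median voter.
The median voter (position 10) is closest to Site 7 at 7.
Check: Site 7 vs Site 8 — voters closer to Site 7: 8 of 9.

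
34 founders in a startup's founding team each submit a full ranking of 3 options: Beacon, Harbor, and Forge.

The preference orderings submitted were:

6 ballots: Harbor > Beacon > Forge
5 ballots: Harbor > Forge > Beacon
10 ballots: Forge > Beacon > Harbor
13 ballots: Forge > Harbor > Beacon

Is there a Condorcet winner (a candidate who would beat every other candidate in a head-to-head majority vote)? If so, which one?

Head-to-head results (34 voters total):
Beacon vs Harbor: Harbor wins 24–10.
Beacon vs Forge: Forge wins 28–6.
Harbor vs Forge: Forge wins 23–11.
Forge beats each rival — Beacon (28–6), Harbor (23–11) — so Forge is the Condorcet winner.

Forge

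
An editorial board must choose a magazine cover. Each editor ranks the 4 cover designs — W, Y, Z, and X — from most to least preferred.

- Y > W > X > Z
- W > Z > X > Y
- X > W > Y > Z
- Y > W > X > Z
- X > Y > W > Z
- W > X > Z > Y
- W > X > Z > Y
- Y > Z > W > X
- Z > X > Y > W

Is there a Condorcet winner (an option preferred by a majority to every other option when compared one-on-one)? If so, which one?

Head-to-head results (9 voters total):
W vs Y: Y wins 5–4.
W vs Z: W wins 7–2.
W vs X: W wins 6–3.
Y vs Z: Y wins 5–4.
Y vs X: X wins 6–3.
Z vs X: X wins 6–3.
No candidate beats all others: W beats X beats Y beats W, a majority cycle.

None — there is no Condorcet winner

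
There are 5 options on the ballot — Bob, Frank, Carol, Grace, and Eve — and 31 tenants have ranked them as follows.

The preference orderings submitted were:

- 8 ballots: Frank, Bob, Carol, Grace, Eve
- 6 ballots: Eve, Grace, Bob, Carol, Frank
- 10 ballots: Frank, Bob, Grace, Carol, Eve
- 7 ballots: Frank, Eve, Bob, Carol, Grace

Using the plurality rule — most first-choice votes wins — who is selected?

Frank

First-place vote totals:
  Bob: 0
  Frank: 25
  Carol: 0
  Grace: 0
  Eve: 6
Frank has the most first-place votes.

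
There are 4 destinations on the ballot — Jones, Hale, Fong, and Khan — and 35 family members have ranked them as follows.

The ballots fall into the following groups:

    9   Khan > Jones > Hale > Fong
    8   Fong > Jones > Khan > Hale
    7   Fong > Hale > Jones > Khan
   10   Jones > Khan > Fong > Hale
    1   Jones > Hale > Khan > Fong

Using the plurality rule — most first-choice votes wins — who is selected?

Fong

First-place vote totals:
  Jones: 11
  Hale: 0
  Fong: 15
  Khan: 9
Fong has the most first-place votes.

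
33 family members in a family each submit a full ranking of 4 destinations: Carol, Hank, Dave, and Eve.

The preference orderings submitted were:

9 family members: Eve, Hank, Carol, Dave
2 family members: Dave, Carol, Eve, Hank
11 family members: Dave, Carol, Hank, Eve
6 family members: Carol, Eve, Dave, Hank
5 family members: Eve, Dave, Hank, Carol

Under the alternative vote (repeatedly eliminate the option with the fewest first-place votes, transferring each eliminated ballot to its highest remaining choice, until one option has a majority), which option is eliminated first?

Round 1: Eve 14, Dave 13, Carol 6, Hank 0. Hank has the fewest and is eliminated.
Round 2: Eve 14, Dave 13, Carol 6. Carol has the fewest and is eliminated.
Round 3: Eve 20, Dave 13. Eve has a majority.

Hank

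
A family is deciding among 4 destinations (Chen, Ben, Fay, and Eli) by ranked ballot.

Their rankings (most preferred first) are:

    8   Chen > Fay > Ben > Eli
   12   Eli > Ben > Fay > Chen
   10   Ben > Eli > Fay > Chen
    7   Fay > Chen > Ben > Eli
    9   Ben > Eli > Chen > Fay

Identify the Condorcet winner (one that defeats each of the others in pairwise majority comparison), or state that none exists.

Ben

Head-to-head results (46 voters total):
Chen vs Ben: Ben wins 31–15.
Chen vs Fay: Fay wins 29–17.
Chen vs Eli: Eli wins 31–15.
Ben vs Fay: Ben wins 31–15.
Ben vs Eli: Ben wins 34–12.
Fay vs Eli: Eli wins 31–15.
Ben beats each rival — Chen (31–15), Fay (31–15), Eli (34–12) — so Ben is the Condorcet winner.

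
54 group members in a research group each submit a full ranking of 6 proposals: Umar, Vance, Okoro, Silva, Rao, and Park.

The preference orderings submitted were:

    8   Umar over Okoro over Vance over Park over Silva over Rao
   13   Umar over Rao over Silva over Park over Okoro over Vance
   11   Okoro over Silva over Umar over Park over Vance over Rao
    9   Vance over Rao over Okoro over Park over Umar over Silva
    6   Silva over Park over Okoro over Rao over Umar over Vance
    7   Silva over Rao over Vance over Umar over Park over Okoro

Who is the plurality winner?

First-place vote totals:
  Umar: 21
  Vance: 9
  Okoro: 11
  Silva: 13
  Rao: 0
  Park: 0
Umar has the most first-place votes.

Umar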